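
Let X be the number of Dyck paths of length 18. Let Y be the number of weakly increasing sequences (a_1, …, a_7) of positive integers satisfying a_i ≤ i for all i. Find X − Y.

A Dyck path with 9 up-steps and 9 down-steps has semilength 9, so there are C_9 of them. So X = C_9 = 4862.
Weakly increasing sequences with a_i ≤ i biject with Dyck paths of semilength 7, so there are C_7. So Y = C_7 = 429.
X − Y = 4862 − 429 = 4433.

4433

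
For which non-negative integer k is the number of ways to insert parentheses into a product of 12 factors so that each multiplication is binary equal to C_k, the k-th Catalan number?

11

Bracketing 12 factors into binary products is counted by C_{12−1} = C_11.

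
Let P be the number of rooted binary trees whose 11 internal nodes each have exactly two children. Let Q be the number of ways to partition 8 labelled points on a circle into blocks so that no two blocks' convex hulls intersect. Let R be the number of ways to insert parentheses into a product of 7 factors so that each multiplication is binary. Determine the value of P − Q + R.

Full binary trees with n internal nodes are counted by C_n; here n = 11. So P = C_11 = 58786.
The non-crossing partitions of [8] form a lattice of size C_8. So Q = C_8 = 1430.
Bracketing 7 factors into binary products is counted by C_{7−1} = C_6. So R = C_6 = 132.
P − Q + R = 58786 − 1430 + 132 = 57488.

57488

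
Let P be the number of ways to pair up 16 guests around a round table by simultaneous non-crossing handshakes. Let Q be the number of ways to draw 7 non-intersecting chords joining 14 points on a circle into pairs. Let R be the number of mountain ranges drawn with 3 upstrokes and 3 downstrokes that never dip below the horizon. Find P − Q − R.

996

With 16 = 2·8 people, non-crossing handshake pairings are non-crossing perfect matchings on a circle, counted by C_8. So P = C_8 = 1430.
Non-crossing perfect matchings of 2n points on a circle are counted by C_n; with 14 points, n = 7. So Q = C_7 = 429.
Paths of 3 up- and 3 down-steps that never dip below the axis are Dyck paths; their count is C_3. So R = C_3 = 5.
P − Q − R = 1430 − 429 − 5 = 996.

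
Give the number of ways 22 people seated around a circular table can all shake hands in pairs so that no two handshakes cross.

58786

With 22 = 2·11 people, non-crossing handshake pairings are non-crossing perfect matchings on a circle, counted by C_11.
C_11 = C_10 · 2(2·10+1)/(10+2) = 16796 · 42/12 = 58786.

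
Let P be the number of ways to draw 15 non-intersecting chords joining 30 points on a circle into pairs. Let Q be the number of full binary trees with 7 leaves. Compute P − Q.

9694713

Pairing 30 circle points by 15 non-crossing chords gives C_15 matchings. So P = C_15 = 9694845.
A full binary tree with L leaves has L−1 internal nodes and is counted by C_{L−1}; L = 7 gives C_6. So Q = C_6 = 132.
P − Q = 9694845 − 132 = 9694713.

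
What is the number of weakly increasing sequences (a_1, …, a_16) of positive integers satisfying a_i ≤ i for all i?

Such sub-staircase sequences of length n are counted by C_n; here n = 16.
C_16 = C(32,16)/17 = 601080390/17 = 35357670.

35357670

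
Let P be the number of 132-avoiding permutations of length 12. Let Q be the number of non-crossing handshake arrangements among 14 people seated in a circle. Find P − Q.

207583

For any fixed pattern of length 3, the pattern-avoiding permutations of [12] number C_12. So P = C_12 = 208012.
With 14 = 2·7 people, non-crossing handshake pairings are non-crossing perfect matchings on a circle, counted by C_7. So Q = C_7 = 429.
P − Q = 208012 − 429 = 207583.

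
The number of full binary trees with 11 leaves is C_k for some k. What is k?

Full binary trees with 11 leaves have 11−1 = 10 internal nodes, so there are C_10 of them.

10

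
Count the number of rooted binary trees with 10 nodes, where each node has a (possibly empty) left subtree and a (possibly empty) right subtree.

16796

Rooted binary trees with 10 nodes (each child slot possibly empty) number C_10.
C_10 = 16796.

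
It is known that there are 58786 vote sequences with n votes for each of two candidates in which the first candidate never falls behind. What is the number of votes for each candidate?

11

Such ballot sequences with n votes each are counted by C_n. Since C_11 = 58786, the index is 11.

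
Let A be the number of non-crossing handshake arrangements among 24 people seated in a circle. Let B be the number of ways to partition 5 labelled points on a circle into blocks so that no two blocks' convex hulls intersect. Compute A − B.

207970

Non-crossing handshake pairings of 2n people are counted by C_n; 24 people gives n = 12. So A = C_12 = 208012.
Non-crossing partitions of an n-element set are counted by C_n; here n = 5. So B = C_5 = 42.
A − B = 208012 − 42 = 207970.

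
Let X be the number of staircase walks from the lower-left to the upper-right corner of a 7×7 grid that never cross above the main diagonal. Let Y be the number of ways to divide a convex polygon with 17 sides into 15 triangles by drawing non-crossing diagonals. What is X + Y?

Sub-diagonal monotone paths from (0,0) to (7,7) biject with Dyck paths of semilength 7, giving C_7. So X = C_7 = 429.
Triangulations of a convex m-gon are counted by C_{m−2}; with m = 17 this is C_15. So Y = C_15 = 9694845.
X + Y = 429 + 9694845 = 9695274.

9695274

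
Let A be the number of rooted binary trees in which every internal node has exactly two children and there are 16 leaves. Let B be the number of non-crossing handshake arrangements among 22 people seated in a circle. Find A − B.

Full binary trees with 16 leaves have 16−1 = 15 internal nodes, so there are C_15 of them. So A = C_15 = 9694845.
Non-crossing handshake pairings of 2n people are counted by C_n; 22 people gives n = 11. So B = C_11 = 58786.
A − B = 9694845 − 58786 = 9636059.

9636059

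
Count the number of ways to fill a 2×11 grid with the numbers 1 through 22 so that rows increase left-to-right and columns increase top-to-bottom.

58786

By the hook-length formula (or a Dyck-path bijection), SYT of shape 2×11 number C_11.
C_11 = C(22,11)/12 = 705432/12 = 58786.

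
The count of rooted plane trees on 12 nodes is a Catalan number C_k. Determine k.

Rooted ordered (plane) trees on m nodes have m−1 edges and are counted by C_{m−1}; m = 12 gives C_11.

11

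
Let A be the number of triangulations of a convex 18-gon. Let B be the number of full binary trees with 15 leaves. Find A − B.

The number of triangulations of an 18-gon is the Catalan number C_16 (index = sides − 2). So A = C_16 = 35357670.
A full binary tree with L leaves has L−1 internal nodes and is counted by C_{L−1}; L = 15 gives C_14. So B = C_14 = 2674440.
A − B = 35357670 − 2674440 = 32683230.

32683230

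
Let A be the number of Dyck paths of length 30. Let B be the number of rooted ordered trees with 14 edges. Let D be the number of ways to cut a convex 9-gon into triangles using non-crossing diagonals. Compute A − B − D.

Paths of 15 up- and 15 down-steps that never dip below the axis are Dyck paths; their count is C_15. So A = C_15 = 9694845.
Rooted ordered trees with n edges are counted by C_n; here n = 14. So B = C_14 = 2674440.
Triangulations of a convex m-gon are counted by C_{m−2}; with m = 9 this is C_7. So D = C_7 = 429.
A − B − D = 9694845 − 2674440 − 429 = 7019976.

7019976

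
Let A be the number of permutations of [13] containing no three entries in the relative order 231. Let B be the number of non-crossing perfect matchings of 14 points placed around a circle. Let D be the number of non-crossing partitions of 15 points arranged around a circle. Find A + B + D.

Permutations of [n] avoiding any single length-3 pattern are counted by C_n; here n = 13. So A = C_13 = 742900.
Non-crossing perfect matchings of 2n points on a circle are counted by C_n; with 14 points, n = 7. So B = C_7 = 429.
The non-crossing partitions of [15] form a lattice of size C_15. So D = C_15 = 9694845.
A + B + D = 742900 + 429 + 9694845 = 10438174.

10438174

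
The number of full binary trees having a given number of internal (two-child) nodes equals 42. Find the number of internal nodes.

Full binary trees with n internal nodes are counted by C_n. Since C_5 = 42, the index is 5.

5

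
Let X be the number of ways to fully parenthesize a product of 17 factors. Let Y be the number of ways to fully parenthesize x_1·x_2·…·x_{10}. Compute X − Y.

35352808

Ways to associate a product of 17 factors correspond to binary trees on 17 leaves, so the count is C_16. So X = C_16 = 35357670.
Bracketing 10 factors into binary products is counted by C_{10−1} = C_9. So Y = C_9 = 4862.
X − Y = 35357670 − 4862 = 35352808.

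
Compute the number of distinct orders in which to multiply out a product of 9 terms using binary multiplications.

Bracketing 9 factors into binary products is counted by C_{9−1} = C_8.
C_8 = C(16,8)/9 = 12870/9 = 1430.

1430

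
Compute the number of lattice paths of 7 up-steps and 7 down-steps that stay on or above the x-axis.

A Dyck path with 7 up-steps and 7 down-steps has semilength 7, so there are C_7 of them.
C_7 = C_6 · 2(2·6+1)/(6+2) = 132 · 26/8 = 429.

429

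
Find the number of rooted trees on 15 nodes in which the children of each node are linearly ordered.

Rooted ordered (plane) trees on m nodes have m−1 edges and are counted by C_{m−1}; m = 15 gives C_14.
C_14 = 2674440.

2674440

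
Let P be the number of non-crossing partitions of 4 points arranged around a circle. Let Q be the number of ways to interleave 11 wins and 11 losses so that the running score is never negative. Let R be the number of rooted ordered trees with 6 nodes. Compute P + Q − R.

The non-crossing partitions of [4] form a lattice of size C_4. So P = C_4 = 14.
Ballot sequences with n votes each where one side never trails are Dyck words, counted by C_n; here n = 11. So Q = C_11 = 58786.
A rooted plane tree on 6 nodes has 5 edges, and such trees are counted by C_5. So R = C_5 = 42.
P + Q − R = 14 + 58786 − 42 = 58758.

58758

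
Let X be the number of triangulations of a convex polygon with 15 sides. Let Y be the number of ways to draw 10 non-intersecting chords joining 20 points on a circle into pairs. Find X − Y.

A convex 15-gon is triangulated into 13 triangles, and the number of such triangulations is the Catalan number C_{15−2} = C_13. So X = C_13 = 742900.
Pairing 20 circle points by 10 non-crossing chords gives C_10 matchings. So Y = C_10 = 16796.
X − Y = 742900 − 16796 = 726104.

726104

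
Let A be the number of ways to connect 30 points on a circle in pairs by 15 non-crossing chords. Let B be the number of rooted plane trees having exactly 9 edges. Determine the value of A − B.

Non-crossing perfect matchings of 2n points on a circle are counted by C_n; with 30 points, n = 15. So A = C_15 = 9694845.
A rooted plane tree with 9 edges has 10 nodes, and the count is C_9. So B = C_9 = 4862.
A − B = 9694845 − 4862 = 9689983.

9689983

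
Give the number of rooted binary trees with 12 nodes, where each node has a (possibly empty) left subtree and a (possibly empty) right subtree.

208012

There are C_n binary search tree shapes on n keys; with n = 12 that is C_12.
C_12 = C_11 · 2(2·11+1)/(11+2) = 58786 · 46/13 = 208012.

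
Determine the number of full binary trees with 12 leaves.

58786

Full binary trees with 12 leaves have 12−1 = 11 internal nodes, so there are C_11 of them.
C_11 = 58786.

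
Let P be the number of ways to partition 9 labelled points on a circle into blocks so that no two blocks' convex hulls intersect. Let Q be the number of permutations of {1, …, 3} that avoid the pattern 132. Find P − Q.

4857

Non-crossing partitions of an n-element set are counted by C_n; here n = 9. So P = C_9 = 4862.
For any fixed pattern of length 3, the pattern-avoiding permutations of [3] number C_3. So Q = C_3 = 5.
P − Q = 4862 − 5 = 4857.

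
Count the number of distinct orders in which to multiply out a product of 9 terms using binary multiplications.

Parenthesizations of m factors correspond to full binary trees with m leaves, counted by C_{m−1}; m = 9 gives C_8.
C_8 = C(16,8)/9 = 12870/9 = 1430.

1430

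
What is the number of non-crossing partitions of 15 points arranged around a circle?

The non-crossing partitions of [15] form a lattice of size C_15.
C_15 = 9694845.

9694845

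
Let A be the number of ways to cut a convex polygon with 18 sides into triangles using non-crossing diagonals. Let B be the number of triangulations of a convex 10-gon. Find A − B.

Triangulations of a convex m-gon are counted by C_{m−2}; with m = 18 this is C_16. So A = C_16 = 35357670.
A convex 10-gon is triangulated into 8 triangles, and the number of such triangulations is the Catalan number C_{10−2} = C_8. So B = C_8 = 1430.
A − B = 35357670 − 1430 = 35356240.

35356240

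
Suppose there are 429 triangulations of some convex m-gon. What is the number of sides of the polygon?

Triangulations of a convex m-gon are counted by C_{m−2}; 429 = C_7.
So m − 2 = 7, giving m = 9 sides.

9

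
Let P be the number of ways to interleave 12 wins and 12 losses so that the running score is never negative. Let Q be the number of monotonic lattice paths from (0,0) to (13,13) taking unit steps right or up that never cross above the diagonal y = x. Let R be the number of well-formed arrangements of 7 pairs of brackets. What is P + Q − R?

950483

Ballot sequences with n votes each where one side never trails are Dyck words, counted by C_n; here n = 12. So P = C_12 = 208012.
Sub-diagonal monotone paths from (0,0) to (13,13) biject with Dyck paths of semilength 13, giving C_13. So Q = C_13 = 742900.
With 7 pairs the number of balanced bracket strings is the Catalan number C_7. So R = C_7 = 429.
P + Q − R = 208012 + 742900 − 429 = 950483.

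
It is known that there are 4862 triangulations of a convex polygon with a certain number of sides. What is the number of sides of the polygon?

11

Triangulations of a convex m-gon are counted by C_{m−2}. Since C_9 = 4862, the index is 9.
So m − 2 = 9, giving m = 11 sides.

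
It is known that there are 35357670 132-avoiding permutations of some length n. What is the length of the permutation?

Permutations of [n] avoiding a fixed length-3 pattern are counted by C_n; 35357670 = C_16.

16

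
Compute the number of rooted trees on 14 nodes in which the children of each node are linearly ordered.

742900

A rooted plane tree on 14 nodes has 13 edges, and such trees are counted by C_13.
C_13 = C_12 · 2(2·12+1)/(12+2) = 208012 · 50/14 = 742900.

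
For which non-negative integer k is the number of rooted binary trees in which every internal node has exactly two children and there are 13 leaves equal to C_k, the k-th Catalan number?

12

A full binary tree with L leaves has L−1 internal nodes and is counted by C_{L−1}; L = 13 gives C_12.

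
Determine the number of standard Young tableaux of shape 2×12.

Standard Young tableaux of shape 2×n are counted by C_n; here n = 12.
C_12 = C(24,12)/13 = 2704156/13 = 208012.

208012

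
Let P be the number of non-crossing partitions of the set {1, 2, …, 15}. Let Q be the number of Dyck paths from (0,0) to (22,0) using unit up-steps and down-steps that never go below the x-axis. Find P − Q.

9636059

Non-crossing partitions of an n-element set are counted by C_n; here n = 15. So P = C_15 = 9694845.
Dyck paths of semilength n (length 2n) are counted by C_n; here n = 11. So Q = C_11 = 58786.
P − Q = 9694845 − 58786 = 9636059.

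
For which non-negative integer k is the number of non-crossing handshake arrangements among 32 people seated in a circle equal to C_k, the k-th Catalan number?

With 32 = 2·16 people, non-crossing handshake pairings are non-crossing perfect matchings on a circle, counted by C_16.

16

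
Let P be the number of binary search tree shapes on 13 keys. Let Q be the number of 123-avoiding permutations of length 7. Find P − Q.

742471

Binary trees (left/right distinguished) on n nodes are counted by C_n; here n = 13. So P = C_13 = 742900.
For any fixed pattern of length 3, the pattern-avoiding permutations of [7] number C_7. So Q = C_7 = 429.
P − Q = 742900 − 429 = 742471.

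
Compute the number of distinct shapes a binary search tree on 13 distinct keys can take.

742900

Binary trees (left/right distinguished) on n nodes are counted by C_n; here n = 13.
C_13 = C(26,13)/14 = 10400600/14 = 742900.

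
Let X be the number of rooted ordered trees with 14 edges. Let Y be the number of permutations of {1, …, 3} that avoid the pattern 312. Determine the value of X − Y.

A rooted plane tree with 14 edges has 15 nodes, and the count is C_14. So X = C_14 = 2674440.
Permutations of [n] avoiding any single length-3 pattern are counted by C_n; here n = 3. So Y = C_3 = 5.
X − Y = 2674440 − 5 = 2674435.

2674435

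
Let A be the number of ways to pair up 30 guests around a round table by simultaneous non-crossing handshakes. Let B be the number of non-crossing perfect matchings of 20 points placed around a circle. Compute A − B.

With 30 = 2·15 people, non-crossing handshake pairings are non-crossing perfect matchings on a circle, counted by C_15. So A = C_15 = 9694845.
Non-crossing perfect matchings of 2n points on a circle are counted by C_n; with 20 points, n = 10. So B = C_10 = 16796.
A − B = 9694845 − 16796 = 9678049.

9678049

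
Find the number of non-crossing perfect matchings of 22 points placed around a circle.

Pairing 22 circle points by 11 non-crossing chords gives C_11 matchings.
C_11 = 58786.

58786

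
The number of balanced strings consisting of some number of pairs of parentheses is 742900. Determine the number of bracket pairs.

Balanced strings of n bracket-pairs are counted by C_n; 742900 = C_13.

13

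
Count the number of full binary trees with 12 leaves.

58786

Full binary trees with 12 leaves have 12−1 = 11 internal nodes, so there are C_11 of them.
C_11 = 58786.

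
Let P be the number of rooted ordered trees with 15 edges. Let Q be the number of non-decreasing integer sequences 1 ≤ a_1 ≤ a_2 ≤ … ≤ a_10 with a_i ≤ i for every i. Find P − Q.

A rooted plane tree with 15 edges has 16 nodes, and the count is C_15. So P = C_15 = 9694845.
Such sub-staircase sequences of length n are counted by C_n; here n = 10. So Q = C_10 = 16796.
P − Q = 9694845 − 16796 = 9678049.

9678049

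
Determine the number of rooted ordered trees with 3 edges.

5

A rooted plane tree with 3 edges has 4 nodes, and the count is C_3.
C_3 = 5.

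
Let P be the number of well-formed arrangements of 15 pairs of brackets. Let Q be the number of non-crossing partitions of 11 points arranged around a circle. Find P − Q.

A balanced arrangement of 15 bracket pairs is a Dyck word of semilength 15, so the count is C_15. So P = C_15 = 9694845.
The non-crossing partitions of [11] form a lattice of size C_11. So Q = C_11 = 58786.
P − Q = 9694845 − 58786 = 9636059.

9636059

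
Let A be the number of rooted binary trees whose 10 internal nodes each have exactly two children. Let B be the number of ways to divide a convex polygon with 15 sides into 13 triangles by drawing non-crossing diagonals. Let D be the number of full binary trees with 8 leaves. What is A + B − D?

759267

The number of full binary trees on 10 internal nodes is the Catalan number C_10. So A = C_10 = 16796.
Triangulations of a convex m-gon are counted by C_{m−2}; with m = 15 this is C_13. So B = C_13 = 742900.
A full binary tree with L leaves has L−1 internal nodes and is counted by C_{L−1}; L = 8 gives C_7. So D = C_7 = 429.
A + B − D = 16796 + 742900 − 429 = 759267.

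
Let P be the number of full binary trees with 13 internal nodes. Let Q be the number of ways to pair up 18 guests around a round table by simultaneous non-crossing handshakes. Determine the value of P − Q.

Full binary trees with n internal nodes are counted by C_n; here n = 13. So P = C_13 = 742900.
With 18 = 2·9 people, non-crossing handshake pairings are non-crossing perfect matchings on a circle, counted by C_9. So Q = C_9 = 4862.
P − Q = 742900 − 4862 = 738038.

738038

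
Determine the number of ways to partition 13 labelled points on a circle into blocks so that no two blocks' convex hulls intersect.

Non-crossing partitions of an n-element set are counted by C_n; here n = 13.
C_13 = C(26,13)/14 = 10400600/14 = 742900.

742900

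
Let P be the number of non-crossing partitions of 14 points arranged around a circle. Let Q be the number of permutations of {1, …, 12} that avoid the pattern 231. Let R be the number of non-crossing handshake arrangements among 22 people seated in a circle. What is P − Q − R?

2407642

The non-crossing partitions of [14] form a lattice of size C_14. So P = C_14 = 2674440.
For any fixed pattern of length 3, the pattern-avoiding permutations of [12] number C_12. So Q = C_12 = 208012.
Non-crossing handshake pairings of 2n people are counted by C_n; 22 people gives n = 11. So R = C_11 = 58786.
P − Q − R = 2674440 − 208012 − 58786 = 2407642.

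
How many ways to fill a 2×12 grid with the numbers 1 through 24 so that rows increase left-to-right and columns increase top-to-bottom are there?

208012

Standard Young tableaux of shape 2×n are counted by C_n; here n = 12.
C_12 = 208012.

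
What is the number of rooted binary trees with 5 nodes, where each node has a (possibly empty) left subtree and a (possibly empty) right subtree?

42

There are C_n binary search tree shapes on n keys; with n = 5 that is C_5.
C_5 = C(10,5)/6 = 252/6 = 42.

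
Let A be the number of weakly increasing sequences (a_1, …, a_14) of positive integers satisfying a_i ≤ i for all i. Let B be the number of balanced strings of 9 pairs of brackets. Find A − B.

2669578

Such sub-staircase sequences of length n are counted by C_n; here n = 14. So A = C_14 = 2674440.
A balanced arrangement of 9 bracket pairs is a Dyck word of semilength 9, so the count is C_9. So B = C_9 = 4862.
A − B = 2674440 − 4862 = 2669578.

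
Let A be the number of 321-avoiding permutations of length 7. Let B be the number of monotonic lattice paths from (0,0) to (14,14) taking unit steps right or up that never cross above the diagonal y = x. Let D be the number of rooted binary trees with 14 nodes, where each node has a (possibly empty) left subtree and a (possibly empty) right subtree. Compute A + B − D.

429

Permutations of [n] avoiding any single length-3 pattern are counted by C_n; here n = 7. So A = C_7 = 429.
Monotone paths in an n×n grid that stay weakly below the diagonal are counted by C_n; here n = 14. So B = C_14 = 2674440.
There are C_n binary search tree shapes on n keys; with n = 14 that is C_14. So D = C_14 = 2674440.
A + B − D = 429 + 2674440 − 2674440 = 429.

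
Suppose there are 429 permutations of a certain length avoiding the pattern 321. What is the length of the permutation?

7

Permutations of [n] avoiding a fixed length-3 pattern are counted by C_n. The Catalan number equal to 429 is C_7.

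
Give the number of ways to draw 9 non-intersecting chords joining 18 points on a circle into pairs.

4862

Pairing 18 circle points by 9 non-crossing chords gives C_9 matchings.
C_9 = 4862.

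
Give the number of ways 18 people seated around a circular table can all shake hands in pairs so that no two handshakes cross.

With 18 = 2·9 people, non-crossing handshake pairings are non-crossing perfect matchings on a circle, counted by C_9.
C_9 = 4862.

4862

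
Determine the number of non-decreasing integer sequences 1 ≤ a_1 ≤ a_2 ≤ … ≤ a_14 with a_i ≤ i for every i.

Weakly increasing sequences with a_i ≤ i biject with Dyck paths of semilength 14, so there are C_14.
C_14 = C(28,14)/15 = 40116600/15 = 2674440.

2674440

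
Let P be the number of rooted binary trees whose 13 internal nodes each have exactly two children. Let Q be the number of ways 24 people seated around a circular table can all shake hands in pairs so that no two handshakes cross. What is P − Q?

534888

The number of full binary trees on 13 internal nodes is the Catalan number C_13. So P = C_13 = 742900.
Non-crossing handshake pairings of 2n people are counted by C_n; 24 people gives n = 12. So Q = C_12 = 208012.
P − Q = 742900 − 208012 = 534888.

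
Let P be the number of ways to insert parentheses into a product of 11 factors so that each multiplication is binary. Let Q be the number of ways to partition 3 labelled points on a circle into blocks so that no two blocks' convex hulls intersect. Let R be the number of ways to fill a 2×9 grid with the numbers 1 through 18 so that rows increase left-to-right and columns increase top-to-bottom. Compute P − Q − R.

11929

Bracketing 11 factors into binary products is counted by C_{11−1} = C_10. So P = C_10 = 16796.
The non-crossing partitions of [3] form a lattice of size C_3. So Q = C_3 = 5.
By the hook-length formula (or a Dyck-path bijection), SYT of shape 2×9 number C_9. So R = C_9 = 4862.
P − Q − R = 16796 − 5 − 4862 = 11929.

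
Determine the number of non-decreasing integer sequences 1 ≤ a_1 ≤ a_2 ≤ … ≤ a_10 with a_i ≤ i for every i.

Such sub-staircase sequences of length n are counted by C_n; here n = 10.
C_10 = C_9 · 2(2·9+1)/(9+2) = 4862 · 38/11 = 16796.

16796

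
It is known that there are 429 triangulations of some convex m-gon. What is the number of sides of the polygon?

Triangulations of a convex m-gon are counted by C_{m−2}. Since C_7 = 429, the index is 7.
So m − 2 = 7, giving m = 9 sides.

9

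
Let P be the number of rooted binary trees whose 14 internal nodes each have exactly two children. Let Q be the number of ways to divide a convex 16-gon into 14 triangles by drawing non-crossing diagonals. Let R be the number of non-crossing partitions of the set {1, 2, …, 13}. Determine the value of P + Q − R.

4605980

The number of full binary trees on 14 internal nodes is the Catalan number C_14. So P = C_14 = 2674440.
A convex 16-gon is triangulated into 14 triangles, and the number of such triangulations is the Catalan number C_{16−2} = C_14. So Q = C_14 = 2674440.
The non-crossing partitions of [13] form a lattice of size C_13. So R = C_13 = 742900.
P + Q − R = 2674440 + 2674440 − 742900 = 4605980.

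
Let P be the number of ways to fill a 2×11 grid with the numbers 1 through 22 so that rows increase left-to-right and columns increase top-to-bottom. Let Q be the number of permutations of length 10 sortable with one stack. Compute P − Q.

Standard Young tableaux of shape 2×n are counted by C_n; here n = 11. So P = C_11 = 58786.
Stack-sortable permutations are exactly the 231-avoiding ones, counted by C_n; here n = 10. So Q = C_10 = 16796.
P − Q = 58786 − 16796 = 41990.

41990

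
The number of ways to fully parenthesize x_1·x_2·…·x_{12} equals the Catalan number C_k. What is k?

11

Bracketing 12 factors into binary products is counted by C_{12−1} = C_11.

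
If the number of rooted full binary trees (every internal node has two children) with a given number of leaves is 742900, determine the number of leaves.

14

Full binary trees with L leaves are counted by C_{L−1}. Since C_13 = 742900, the index is 13.
So the index is 13, and the number of leaves is 13 + 1 = 14.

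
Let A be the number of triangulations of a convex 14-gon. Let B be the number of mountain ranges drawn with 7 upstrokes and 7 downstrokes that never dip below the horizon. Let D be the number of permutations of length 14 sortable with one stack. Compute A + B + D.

2882881

A convex 14-gon is triangulated into 12 triangles, and the number of such triangulations is the Catalan number C_{14−2} = C_12. So A = C_12 = 208012.
Dyck paths of semilength n (length 2n) are counted by C_n; here n = 7. So B = C_7 = 429.
By Knuth's characterisation, the stack-sortable permutations of length 14 are the 231-avoiders, numbering C_14. So D = C_14 = 2674440.
A + B + D = 208012 + 429 + 2674440 = 2882881.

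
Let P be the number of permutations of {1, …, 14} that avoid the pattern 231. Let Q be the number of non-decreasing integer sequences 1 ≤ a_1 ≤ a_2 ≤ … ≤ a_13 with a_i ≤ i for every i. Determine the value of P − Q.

For any fixed pattern of length 3, the pattern-avoiding permutations of [14] number C_14. So P = C_14 = 2674440.
Such sub-staircase sequences of length n are counted by C_n; here n = 13. So Q = C_13 = 742900.
P − Q = 2674440 − 742900 = 1931540.

1931540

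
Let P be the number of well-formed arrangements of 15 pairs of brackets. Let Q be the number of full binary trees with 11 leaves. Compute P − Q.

A balanced arrangement of 15 bracket pairs is a Dyck word of semilength 15, so the count is C_15. So P = C_15 = 9694845.
Full binary trees with 11 leaves have 11−1 = 10 internal nodes, so there are C_10 of them. So Q = C_10 = 16796.
P − Q = 9694845 − 16796 = 9678049.

9678049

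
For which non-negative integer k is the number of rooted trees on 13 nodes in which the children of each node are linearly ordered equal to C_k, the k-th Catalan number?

12

Rooted ordered (plane) trees on m nodes have m−1 edges and are counted by C_{m−1}; m = 13 gives C_12.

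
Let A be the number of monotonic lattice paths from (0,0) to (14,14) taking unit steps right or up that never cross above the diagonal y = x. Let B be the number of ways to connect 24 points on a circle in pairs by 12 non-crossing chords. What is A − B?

2466428

Sub-diagonal monotone paths from (0,0) to (14,14) biject with Dyck paths of semilength 14, giving C_14. So A = C_14 = 2674440.
Pairing 24 circle points by 12 non-crossing chords gives C_12 matchings. So B = C_12 = 208012.
A − B = 2674440 − 208012 = 2466428.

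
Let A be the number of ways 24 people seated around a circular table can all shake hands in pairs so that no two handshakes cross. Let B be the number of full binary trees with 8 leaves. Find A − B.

207583

Non-crossing handshake pairings of 2n people are counted by C_n; 24 people gives n = 12. So A = C_12 = 208012.
A full binary tree with L leaves has L−1 internal nodes and is counted by C_{L−1}; L = 8 gives C_7. So B = C_7 = 429.
A − B = 208012 − 429 = 207583.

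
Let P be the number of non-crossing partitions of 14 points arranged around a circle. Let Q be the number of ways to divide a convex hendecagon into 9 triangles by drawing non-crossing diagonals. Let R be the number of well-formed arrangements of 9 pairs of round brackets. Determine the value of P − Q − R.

2664716

Non-crossing partitions of an n-element set are counted by C_n; here n = 14. So P = C_14 = 2674440.
Triangulations of a convex m-gon are counted by C_{m−2}; with m = 11 this is C_9. So Q = C_9 = 4862.
With 9 pairs the number of balanced bracket strings is the Catalan number C_9. So R = C_9 = 4862.
P − Q − R = 2674440 − 4862 − 4862 = 2664716.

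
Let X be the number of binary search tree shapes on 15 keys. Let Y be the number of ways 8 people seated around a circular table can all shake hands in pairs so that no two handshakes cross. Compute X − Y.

Rooted binary trees with 15 nodes (each child slot possibly empty) number C_15. So X = C_15 = 9694845.
Non-crossing handshake pairings of 2n people are counted by C_n; 8 people gives n = 4. So Y = C_4 = 14.
X − Y = 9694845 − 14 = 9694831.

9694831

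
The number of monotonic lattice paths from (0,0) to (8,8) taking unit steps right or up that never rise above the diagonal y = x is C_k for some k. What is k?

Sub-diagonal monotone paths from (0,0) to (8,8) biject with Dyck paths of semilength 8, giving C_8.

8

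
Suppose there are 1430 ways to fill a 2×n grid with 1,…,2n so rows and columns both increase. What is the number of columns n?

8

Standard Young tableaux of shape 2×n are counted by C_n. The Catalan number equal to 1430 is C_8.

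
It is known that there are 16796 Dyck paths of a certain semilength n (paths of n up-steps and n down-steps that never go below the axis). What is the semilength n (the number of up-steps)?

10

Dyck paths of semilength n are counted by C_n, and C_10 = 16796.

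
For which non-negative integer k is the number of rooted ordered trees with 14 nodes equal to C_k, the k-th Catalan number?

13

Rooted ordered (plane) trees on m nodes have m−1 edges and are counted by C_{m−1}; m = 14 gives C_13.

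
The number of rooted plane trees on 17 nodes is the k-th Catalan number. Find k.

16

Rooted ordered (plane) trees on m nodes have m−1 edges and are counted by C_{m−1}; m = 17 gives C_16.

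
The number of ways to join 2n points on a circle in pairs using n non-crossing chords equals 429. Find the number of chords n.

7

Non-crossing pairings of 2n points on a circle are counted by C_n. The Catalan number equal to 429 is C_7.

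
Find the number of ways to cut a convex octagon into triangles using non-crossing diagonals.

132

Triangulations of a convex m-gon are counted by C_{m−2}; with m = 8 this is C_6.
C_6 = C(12,6)/7 = 924/7 = 132.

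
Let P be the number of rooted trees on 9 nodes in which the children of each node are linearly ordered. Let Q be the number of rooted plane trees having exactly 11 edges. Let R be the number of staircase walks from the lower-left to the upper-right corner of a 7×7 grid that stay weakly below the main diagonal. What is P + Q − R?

59787

Rooted ordered (plane) trees on m nodes have m−1 edges and are counted by C_{m−1}; m = 9 gives C_8. So P = C_8 = 1430.
Rooted ordered trees with n edges are counted by C_n; here n = 11. So Q = C_11 = 58786.
Sub-diagonal monotone paths from (0,0) to (7,7) biject with Dyck paths of semilength 7, giving C_7. So R = C_7 = 429.
P + Q − R = 1430 + 58786 − 429 = 59787.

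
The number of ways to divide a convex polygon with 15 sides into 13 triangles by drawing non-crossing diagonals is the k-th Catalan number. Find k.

13

Triangulations of a convex m-gon are counted by C_{m−2}; with m = 15 this is C_13.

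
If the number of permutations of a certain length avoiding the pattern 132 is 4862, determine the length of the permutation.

Permutations of [n] avoiding a fixed length-3 pattern are counted by C_n, and C_9 = 4862.

9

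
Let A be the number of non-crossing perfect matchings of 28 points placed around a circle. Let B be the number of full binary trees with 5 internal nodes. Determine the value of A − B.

2674398

Non-crossing perfect matchings of 2n points on a circle are counted by C_n; with 28 points, n = 14. So A = C_14 = 2674440.
The number of full binary trees on 5 internal nodes is the Catalan number C_5. So B = C_5 = 42.
A − B = 2674440 − 42 = 2674398.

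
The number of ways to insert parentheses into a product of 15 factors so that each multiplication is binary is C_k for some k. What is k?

Ways to associate a product of 15 factors correspond to binary trees on 15 leaves, so the count is C_14.

14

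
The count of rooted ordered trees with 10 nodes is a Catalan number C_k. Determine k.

Rooted ordered (plane) trees on m nodes have m−1 edges and are counted by C_{m−1}; m = 10 gives C_9.

9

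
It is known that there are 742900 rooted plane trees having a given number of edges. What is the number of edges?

13

Rooted ordered trees with n edges are counted by C_n. The Catalan number equal to 742900 is C_13.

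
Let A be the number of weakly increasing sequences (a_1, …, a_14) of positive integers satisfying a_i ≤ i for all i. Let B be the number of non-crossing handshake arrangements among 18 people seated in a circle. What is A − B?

Such sub-staircase sequences of length n are counted by C_n; here n = 14. So A = C_14 = 2674440.
Non-crossing handshake pairings of 2n people are counted by C_n; 18 people gives n = 9. So B = C_9 = 4862.
A − B = 2674440 − 4862 = 2669578.

2669578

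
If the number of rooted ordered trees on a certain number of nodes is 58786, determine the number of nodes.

12

Rooted ordered trees on m nodes are counted by C_{m−1}. The Catalan number equal to 58786 is C_11.
So the index is 11, and the number of nodes is 11 + 1 = 12.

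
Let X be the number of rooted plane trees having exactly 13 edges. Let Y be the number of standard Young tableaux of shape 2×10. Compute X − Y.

A rooted plane tree with 13 edges has 14 nodes, and the count is C_13. So X = C_13 = 742900.
Standard Young tableaux of shape 2×n are counted by C_n; here n = 10. So Y = C_10 = 16796.
X − Y = 742900 − 16796 = 726104.

726104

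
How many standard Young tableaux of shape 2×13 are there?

742900

By the hook-length formula (or a Dyck-path bijection), SYT of shape 2×13 number C_13.
C_13 = C(26,13)/14 = 10400600/14 = 742900.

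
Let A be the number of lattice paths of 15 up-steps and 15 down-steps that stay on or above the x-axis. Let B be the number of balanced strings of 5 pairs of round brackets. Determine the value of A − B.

Paths of 15 up- and 15 down-steps that never dip below the axis are Dyck paths; their count is C_15. So A = C_15 = 9694845.
A balanced arrangement of 5 bracket pairs is a Dyck word of semilength 5, so the count is C_5. So B = C_5 = 42.
A − B = 9694845 − 42 = 9694803.

9694803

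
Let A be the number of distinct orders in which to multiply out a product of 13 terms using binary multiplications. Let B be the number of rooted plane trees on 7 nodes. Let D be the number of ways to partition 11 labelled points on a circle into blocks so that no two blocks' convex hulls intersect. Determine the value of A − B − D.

Bracketing 13 factors into binary products is counted by C_{13−1} = C_12. So A = C_12 = 208012.
Rooted ordered (plane) trees on m nodes have m−1 edges and are counted by C_{m−1}; m = 7 gives C_6. So B = C_6 = 132.
Non-crossing partitions of an n-element set are counted by C_n; here n = 11. So D = C_11 = 58786.
A − B − D = 208012 − 132 − 58786 = 149094.

149094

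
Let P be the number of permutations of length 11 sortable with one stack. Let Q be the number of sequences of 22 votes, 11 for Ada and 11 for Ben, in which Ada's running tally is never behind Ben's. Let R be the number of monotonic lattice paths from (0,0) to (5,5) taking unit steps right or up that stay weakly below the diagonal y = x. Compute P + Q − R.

Stack-sortable permutations are exactly the 231-avoiding ones, counted by C_n; here n = 11. So P = C_11 = 58786.
Ballot sequences with n votes each where one side never trails are Dyck words, counted by C_n; here n = 11. So Q = C_11 = 58786.
Monotone paths in an n×n grid that stay weakly below the diagonal are counted by C_n; here n = 5. So R = C_5 = 42.
P + Q − R = 58786 + 58786 − 42 = 117530.

117530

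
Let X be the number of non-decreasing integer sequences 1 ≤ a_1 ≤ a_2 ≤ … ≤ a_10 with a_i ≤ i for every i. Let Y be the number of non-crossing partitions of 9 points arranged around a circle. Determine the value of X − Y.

Such sub-staircase sequences of length n are counted by C_n; here n = 10. So X = C_10 = 16796.
The non-crossing partitions of [9] form a lattice of size C_9. So Y = C_9 = 4862.
X − Y = 16796 − 4862 = 11934.

11934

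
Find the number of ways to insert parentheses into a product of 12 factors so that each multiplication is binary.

Parenthesizations of m factors correspond to full binary trees with m leaves, counted by C_{m−1}; m = 12 gives C_11.
C_11 = C(22,11)/12 = 705432/12 = 58786.

58786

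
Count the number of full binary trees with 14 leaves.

A full binary tree with L leaves has L−1 internal nodes and is counted by C_{L−1}; L = 14 gives C_13.
C_13 = 742900.

742900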